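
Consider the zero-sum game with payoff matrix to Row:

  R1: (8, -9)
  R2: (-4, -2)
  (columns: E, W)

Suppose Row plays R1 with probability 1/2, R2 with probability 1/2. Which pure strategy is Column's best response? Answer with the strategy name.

If Column plays E, Row's expected payoff is (1/2)·8 + (1/2)·(-4) = 2.
If Column plays W, Row's expected payoff is (1/2)·(-9) + (1/2)·(-2) = -11/2.
Column minimizes Row's payoff; the smallest is -11/2, so the best response is W.

W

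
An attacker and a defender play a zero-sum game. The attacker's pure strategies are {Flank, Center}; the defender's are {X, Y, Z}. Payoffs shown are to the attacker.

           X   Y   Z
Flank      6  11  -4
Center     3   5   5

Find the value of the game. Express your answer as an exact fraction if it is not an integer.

Row minima: Flank → -4, Center → 3; maximin = 3.
Column maxima: X → 6, Y → 11, Z → 5; minimax = 5.
3 ≠ 5, so there is no saddle point; optimal play is mixed.
Y is strictly dominated by X (it gives the attacker strictly more in every row), so the defender never plays it.
On the remaining 2×2 (Flank, Center vs X, Z):
Let the attacker play Flank with probability p. Expected payoff against X: 6p + 3(1−p) = 3p + 3; against Z: (-4)p + 5(1−p) = −9p + 5.
Setting these equal: 3p + 3 = −9p + 5 ⇒ 12p = 2 ⇒ p = 1/6, and the value is (3)·(1/6) + 3 = 7/2.
For the defender: with q = P(X), equating Flank's and Center's payoffs gives 10q − 4 = −2q + 5 ⇒ q = 3/4.

7/2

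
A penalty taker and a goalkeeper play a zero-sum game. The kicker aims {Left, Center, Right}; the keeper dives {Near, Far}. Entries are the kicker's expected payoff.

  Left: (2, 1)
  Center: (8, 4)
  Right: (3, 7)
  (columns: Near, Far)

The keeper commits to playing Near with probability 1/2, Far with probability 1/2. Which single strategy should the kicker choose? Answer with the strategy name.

Expected payoff of Left: (1/2)·2 + (1/2)·1 = 3/2.
Expected payoff of Center: (1/2)·8 + (1/2)·4 = 6.
Expected payoff of Right: (1/2)·3 + (1/2)·7 = 5.
The largest is 6, so the kicker's best response is Center.

Center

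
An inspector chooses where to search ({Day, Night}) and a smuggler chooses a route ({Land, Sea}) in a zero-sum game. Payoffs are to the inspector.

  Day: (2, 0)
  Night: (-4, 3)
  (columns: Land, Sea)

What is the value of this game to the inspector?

Row minima: Day → 0, Night → -4; maximin = 0.
Column maxima: Land → 2, Sea → 3; minimax = 2.
0 ≠ 2, so there is no saddle point; optimal play is mixed.
Let the inspector play Day with probability p. Expected payoff against Land: 2p + (-4)(1−p) = 6p − 4; against Sea: 0p + 3(1−p) = −3p + 3.
Setting these equal: 6p − 4 = −3p + 3 ⇒ 9p = 7 ⇒ p = 7/9, and the value is (6)·(7/9) − 4 = 2/3.
For the smuggler: with q = P(Land), equating Day's and Night's payoffs gives 2q = −7q + 3 ⇒ q = 1/3.

2/3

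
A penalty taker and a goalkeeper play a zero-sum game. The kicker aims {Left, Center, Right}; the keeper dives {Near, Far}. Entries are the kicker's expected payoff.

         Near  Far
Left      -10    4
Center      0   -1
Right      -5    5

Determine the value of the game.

Row minima: Left → -10, Center → -1, Right → -5; maximin = -1.
Column maxima: Near → 0, Far → 5; minimax = 0.
-1 ≠ 0, so there is no saddle point; optimal play is mixed.
Left is strictly dominated by Right, so the kicker never plays it.
On the remaining 2×2 (Center, Right vs Near, Far):
Let the kicker play Center with probability p. Expected payoff against Near: 0p + (-5)(1−p) = 5p − 5; against Far: (-1)p + 5(1−p) = −6p + 5.
Setting these equal: 5p − 5 = −6p + 5 ⇒ 11p = 10 ⇒ p = 10/11, and the value is (5)·(10/11) − 5 = -5/11.
For the keeper: with q = P(Near), equating Center's and Right's payoffs gives q − 1 = −10q + 5 ⇒ q = 6/11.

-5/11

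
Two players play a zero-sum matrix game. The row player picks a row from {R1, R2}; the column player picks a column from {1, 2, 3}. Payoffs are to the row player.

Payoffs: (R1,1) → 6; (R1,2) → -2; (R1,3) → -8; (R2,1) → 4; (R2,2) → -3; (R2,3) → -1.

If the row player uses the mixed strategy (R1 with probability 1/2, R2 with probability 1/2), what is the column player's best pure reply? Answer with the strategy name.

3

If the column player plays 1, the row player's expected payoff is (1/2)·6 + (1/2)·4 = 5.
If the column player plays 2, the row player's expected payoff is (1/2)·(-2) + (1/2)·(-3) = -5/2.
If the column player plays 3, the row player's expected payoff is (1/2)·(-8) + (1/2)·(-1) = -9/2.
The column player minimizes the row player's payoff; the smallest is -9/2, so the best response is 3.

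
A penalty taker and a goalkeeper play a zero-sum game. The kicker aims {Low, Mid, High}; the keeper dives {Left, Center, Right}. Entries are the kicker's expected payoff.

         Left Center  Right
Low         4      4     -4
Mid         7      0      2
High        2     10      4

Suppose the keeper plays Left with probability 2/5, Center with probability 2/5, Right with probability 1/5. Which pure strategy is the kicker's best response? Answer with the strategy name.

High

Expected payoff of Low: (2/5)·4 + (2/5)·4 + (1/5)·(-4) = 12/5.
Expected payoff of Mid: (2/5)·7 + (2/5)·0 + (1/5)·2 = 16/5.
Expected payoff of High: (2/5)·2 + (2/5)·10 + (1/5)·4 = 28/5.
The largest is 28/5, so the kicker's best response is High.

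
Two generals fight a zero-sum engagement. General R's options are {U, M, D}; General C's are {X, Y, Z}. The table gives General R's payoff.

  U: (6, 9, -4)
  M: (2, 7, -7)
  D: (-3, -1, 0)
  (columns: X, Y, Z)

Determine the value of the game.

-12/13

Row minima: U → -4, M → -7, D → -3; maximin = -3.
Column maxima: X → 6, Y → 9, Z → 0; minimax = 0.
-3 ≠ 0, so there is no saddle point; optimal play is mixed.
M is strictly dominated by U, so General R never plays it.
Y is strictly dominated by X (it gives General R strictly more in every row), so General C never plays it.
On the remaining 2×2 (U, D vs X, Z):
Let General R play U with probability p. Expected payoff against X: 6p + (-3)(1−p) = 9p − 3; against Z: (-4)p + 0(1−p) = −4p.
Setting these equal: 9p − 3 = −4p ⇒ 13p = 3 ⇒ p = 3/13, and the value is (9)·(3/13) − 3 = -12/13.
For General C: with q = P(X), equating U's and D's payoffs gives 10q − 4 = −3q ⇒ q = 4/13.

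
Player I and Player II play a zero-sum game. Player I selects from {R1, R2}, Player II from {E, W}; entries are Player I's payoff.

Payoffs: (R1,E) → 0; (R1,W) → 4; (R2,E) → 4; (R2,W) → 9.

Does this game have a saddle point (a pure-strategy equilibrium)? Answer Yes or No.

Yes

Row minima: R1 → 0, R2 → 4; maximin = 4.
Column maxima: E → 4, W → 9; minimax = 4.
maximin = minimax = 4, so a saddle point exists.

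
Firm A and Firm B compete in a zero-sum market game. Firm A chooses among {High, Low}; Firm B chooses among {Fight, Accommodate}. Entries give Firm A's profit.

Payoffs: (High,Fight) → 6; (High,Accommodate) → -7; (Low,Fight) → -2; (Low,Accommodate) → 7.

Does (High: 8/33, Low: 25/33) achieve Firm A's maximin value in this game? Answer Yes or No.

Against Fight this mix gives (8/33)·6 + (25/33)·(-2) = -2/33.
Against Accommodate this mix gives (8/33)·(-7) + (25/33)·7 = 119/33.
Firm B will play Fight, holding Firm A to -2/33. Shifting weight toward the row that does better against Fight would raise this floor (the equalizing mix achieves 14/11 against both Fight and Accommodate), so the proposed strategy is not optimal.

No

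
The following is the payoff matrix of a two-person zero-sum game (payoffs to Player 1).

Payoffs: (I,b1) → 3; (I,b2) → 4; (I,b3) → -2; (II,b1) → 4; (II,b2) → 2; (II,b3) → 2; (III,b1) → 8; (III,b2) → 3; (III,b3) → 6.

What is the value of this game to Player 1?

Row minima: I → -2, II → 2, III → 3; maximin = 3.
Column maxima: b1 → 8, b2 → 4, b3 → 6; minimax = 4.
3 ≠ 4, so there is no saddle point; optimal play is mixed.
II is strictly dominated by III, so Player 1 never plays it.
b1 is strictly dominated by b3 (it gives Player 1 strictly more in every row), so Player 2 never plays it.
On the remaining 2×2 (I, III vs b2, b3):
Let Player 1 play I with probability p. Expected payoff against b2: 4p + 3(1−p) = p + 3; against b3: (-2)p + 6(1−p) = −8p + 6.
Setting these equal: p + 3 = −8p + 6 ⇒ 9p = 3 ⇒ p = 1/3, and the value is (1)·(1/3) + 3 = 10/3.
For Player 2: with q = P(b2), equating I's and III's payoffs gives 6q − 2 = −3q + 6 ⇒ q = 8/9.

10/3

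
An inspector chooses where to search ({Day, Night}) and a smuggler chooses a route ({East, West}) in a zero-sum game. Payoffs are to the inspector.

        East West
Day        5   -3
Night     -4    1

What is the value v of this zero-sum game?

-7/13

Row minima: Day → -3, Night → -4; maximin = -3.
Column maxima: East → 5, West → 1; minimax = 1.
-3 ≠ 1, so there is no saddle point; optimal play is mixed.
Let the inspector play Day with probability p. Expected payoff against East: 5p + (-4)(1−p) = 9p − 4; against West: (-3)p + 1(1−p) = −4p + 1.
Setting these equal: 9p − 4 = −4p + 1 ⇒ 13p = 5 ⇒ p = 5/13, and the value is (9)·(5/13) − 4 = -7/13.
For the smuggler: with q = P(East), equating Day's and Night's payoffs gives 8q − 3 = −5q + 1 ⇒ q = 4/13.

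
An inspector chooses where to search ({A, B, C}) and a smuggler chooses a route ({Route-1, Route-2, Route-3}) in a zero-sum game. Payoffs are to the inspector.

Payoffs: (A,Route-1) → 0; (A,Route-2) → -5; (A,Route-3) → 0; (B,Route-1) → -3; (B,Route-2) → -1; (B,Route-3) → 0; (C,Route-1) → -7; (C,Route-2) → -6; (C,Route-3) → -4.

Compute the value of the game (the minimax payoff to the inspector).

-15/7

Row minima: A → -5, B → -3, C → -7; maximin = -3.
Column maxima: Route-1 → 0, Route-2 → -1, Route-3 → 0; minimax = -1.
-3 ≠ -1, so there is no saddle point; optimal play is mixed.
C is strictly dominated by A, so the inspector never plays it.
Route-3 is strictly dominated by Route-2 (it gives the inspector strictly more in every row), so the smuggler never plays it.
On the remaining 2×2 (A, B vs Route-1, Route-2):
Let the inspector play A with probability p. Expected payoff against Route-1: 0p + (-3)(1−p) = 3p − 3; against Route-2: (-5)p + (-1)(1−p) = −4p − 1.
Setting these equal: 3p − 3 = −4p − 1 ⇒ 7p = 2 ⇒ p = 2/7, and the value is (3)·(2/7) − 3 = -15/7.
For the smuggler: with q = P(Route-1), equating A's and B's payoffs gives 5q − 5 = −2q − 1 ⇒ q = 4/7.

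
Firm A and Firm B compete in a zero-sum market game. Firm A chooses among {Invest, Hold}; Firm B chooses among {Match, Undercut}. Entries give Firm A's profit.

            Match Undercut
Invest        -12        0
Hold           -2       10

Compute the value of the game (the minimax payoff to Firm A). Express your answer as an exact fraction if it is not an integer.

Row minima: Invest → -12, Hold → -2; maximin = -2.
Column maxima: Match → -2, Undercut → 10; minimax = -2.
Since maximin = minimax = -2, there is a saddle point and the value is -2.

-2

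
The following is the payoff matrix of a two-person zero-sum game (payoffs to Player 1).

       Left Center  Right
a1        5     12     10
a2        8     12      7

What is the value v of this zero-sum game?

Row minima: a1 → 5, a2 → 7; maximin = 7.
Column maxima: Left → 8, Center → 12, Right → 10; minimax = 8.
7 ≠ 8, so there is no saddle point; optimal play is mixed.
Center is strictly dominated by Left (it gives Player 1 strictly more in every row), so Player 2 never plays it.
On the remaining 2×2 (a1, a2 vs Left, Right):
Let Player 1 play a1 with probability p. Expected payoff against Left: 5p + 8(1−p) = −3p + 8; against Right: 10p + 7(1−p) = 3p + 7.
Setting these equal: −3p + 8 = 3p + 7 ⇒ −6p = -1 ⇒ p = 1/6, and the value is (-3)·(1/6) + 8 = 15/2.
For Player 2: with q = P(Left), equating a1's and a2's payoffs gives −5q + 10 = q + 7 ⇒ q = 1/2.

15/2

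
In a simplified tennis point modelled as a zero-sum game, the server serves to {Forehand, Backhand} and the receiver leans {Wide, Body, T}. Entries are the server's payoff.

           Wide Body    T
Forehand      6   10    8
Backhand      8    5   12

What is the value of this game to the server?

50/7

Row minima: Forehand → 6, Backhand → 5; maximin = 6.
Column maxima: Wide → 8, Body → 10, T → 12; minimax = 8.
6 ≠ 8, so there is no saddle point; optimal play is mixed.
T is strictly dominated by Wide (it gives the server strictly more in every row), so the receiver never plays it.
On the remaining 2×2 (Forehand, Backhand vs Wide, Body):
Let the server play Forehand with probability p. Expected payoff against Wide: 6p + 8(1−p) = −2p + 8; against Body: 10p + 5(1−p) = 5p + 5.
Setting these equal: −2p + 8 = 5p + 5 ⇒ −7p = -3 ⇒ p = 3/7, and the value is (-2)·(3/7) + 8 = 50/7.
For the receiver: with q = P(Wide), equating Forehand's and Backhand's payoffs gives −4q + 10 = 3q + 5 ⇒ q = 5/7.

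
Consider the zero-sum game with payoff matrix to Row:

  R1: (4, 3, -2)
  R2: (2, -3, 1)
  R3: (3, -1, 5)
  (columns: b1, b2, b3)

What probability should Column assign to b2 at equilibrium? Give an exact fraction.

Row minima: R1 → -2, R2 → -3, R3 → -1; maximin = -1.
Column maxima: b1 → 4, b2 → 3, b3 → 5; minimax = 3.
-1 ≠ 3, so there is no saddle point; optimal play is mixed.
R2 is strictly dominated by R3, so Row never plays it.
b1 is strictly dominated by b2 (it gives Row strictly more in every row), so Column never plays it.
On the remaining 2×2 (R1, R3 vs b2, b3):
Let Row play R1 with probability p. Expected payoff against b2: 3p + (-1)(1−p) = 4p − 1; against b3: (-2)p + 5(1−p) = −7p + 5.
Setting these equal: 4p − 1 = −7p + 5 ⇒ 11p = 6 ⇒ p = 6/11, and the value is (4)·(6/11) − 1 = 13/11.
For Column: with q = P(b2), equating R1's and R3's payoffs gives 5q − 2 = −6q + 5 ⇒ q = 7/11.

7/11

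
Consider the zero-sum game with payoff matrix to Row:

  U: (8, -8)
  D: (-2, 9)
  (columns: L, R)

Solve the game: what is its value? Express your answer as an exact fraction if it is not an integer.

56/27

Row minima: U → -8, D → -2; maximin = -2.
Column maxima: L → 8, R → 9; minimax = 8.
-2 ≠ 8, so there is no saddle point; optimal play is mixed.
Let Row play U with probability p. Expected payoff against L: 8p + (-2)(1−p) = 10p − 2; against R: (-8)p + 9(1−p) = −17p + 9.
Setting these equal: 10p − 2 = −17p + 9 ⇒ 27p = 11 ⇒ p = 11/27, and the value is (10)·(11/27) − 2 = 56/27.
For Column: with q = P(L), equating U's and D's payoffs gives 16q − 8 = −11q + 9 ⇒ q = 17/27.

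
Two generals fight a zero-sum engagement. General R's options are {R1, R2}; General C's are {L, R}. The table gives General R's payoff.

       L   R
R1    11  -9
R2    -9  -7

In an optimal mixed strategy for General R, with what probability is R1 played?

1/11

Row minima: R1 → -9, R2 → -9; maximin = -9.
Column maxima: L → 11, R → -7; minimax = -7.
-9 ≠ -7, so there is no saddle point; optimal play is mixed.
Let General R play R1 with probability p. Expected payoff against L: 11p + (-9)(1−p) = 20p − 9; against R: (-9)p + (-7)(1−p) = −2p − 7.
Setting these equal: 20p − 9 = −2p − 7 ⇒ 22p = 2 ⇒ p = 1/11, and the value is (20)·(1/11) − 9 = -79/11.
For General C: with q = P(L), equating R1's and R2's payoffs gives 20q − 9 = −2q − 7 ⇒ q = 1/11.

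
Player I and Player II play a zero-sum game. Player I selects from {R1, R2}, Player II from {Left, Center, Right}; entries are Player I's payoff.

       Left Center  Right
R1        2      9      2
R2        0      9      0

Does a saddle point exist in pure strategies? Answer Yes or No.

Yes

Row minima: R1 → 2, R2 → 0; maximin = 2.
Column maxima: Left → 2, Center → 9, Right → 2; minimax = 2.
maximin = minimax = 2, so a saddle point exists.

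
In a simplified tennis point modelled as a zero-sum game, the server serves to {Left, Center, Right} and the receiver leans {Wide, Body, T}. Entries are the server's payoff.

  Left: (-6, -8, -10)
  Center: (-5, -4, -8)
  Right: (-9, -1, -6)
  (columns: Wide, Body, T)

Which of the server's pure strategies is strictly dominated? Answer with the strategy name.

Center gives a strictly higher payoff than Left against every column: -5 > -6, -4 > -8, -8 > -10.
So Left is strictly dominated and the server never plays it.

Left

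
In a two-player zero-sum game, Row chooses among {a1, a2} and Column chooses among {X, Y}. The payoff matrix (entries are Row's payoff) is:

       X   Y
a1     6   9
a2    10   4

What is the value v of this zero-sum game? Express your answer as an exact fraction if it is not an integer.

Row minima: a1 → 6, a2 → 4; maximin = 6.
Column maxima: X → 10, Y → 9; minimax = 9.
6 ≠ 9, so there is no saddle point; optimal play is mixed.
Let Row play a1 with probability p. Expected payoff against X: 6p + 10(1−p) = −4p + 10; against Y: 9p + 4(1−p) = 5p + 4.
Setting these equal: −4p + 10 = 5p + 4 ⇒ −9p = -6 ⇒ p = 2/3, and the value is (-4)·(2/3) + 10 = 22/3.
For Column: with q = P(X), equating a1's and a2's payoffs gives −3q + 9 = 6q + 4 ⇒ q = 5/9.

22/3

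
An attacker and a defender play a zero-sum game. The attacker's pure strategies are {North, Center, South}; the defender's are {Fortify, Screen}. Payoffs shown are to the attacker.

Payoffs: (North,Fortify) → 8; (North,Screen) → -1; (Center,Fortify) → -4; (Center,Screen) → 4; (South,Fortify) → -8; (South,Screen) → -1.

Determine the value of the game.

28/17

Row minima: North → -1, Center → -4, South → -8; maximin = -1.
Column maxima: Fortify → 8, Screen → 4; minimax = 4.
-1 ≠ 4, so there is no saddle point; optimal play is mixed.
South is strictly dominated by Center, so the attacker never plays it.
On the remaining 2×2 (North, Center vs Fortify, Screen):
Let the attacker play North with probability p. Expected payoff against Fortify: 8p + (-4)(1−p) = 12p − 4; against Screen: (-1)p + 4(1−p) = −5p + 4.
Setting these equal: 12p − 4 = −5p + 4 ⇒ 17p = 8 ⇒ p = 8/17, and the value is (12)·(8/17) − 4 = 28/17.
For the defender: with q = P(Fortify), equating North's and Center's payoffs gives 9q − 1 = −8q + 4 ⇒ q = 5/17.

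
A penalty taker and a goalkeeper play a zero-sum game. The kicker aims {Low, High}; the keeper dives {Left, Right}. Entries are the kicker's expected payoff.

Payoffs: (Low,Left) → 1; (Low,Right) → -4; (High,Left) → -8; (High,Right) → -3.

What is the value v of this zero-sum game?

-7/2

Row minima: Low → -4, High → -8; maximin = -4.
Column maxima: Left → 1, Right → -3; minimax = -3.
-4 ≠ -3, so there is no saddle point; optimal play is mixed.
Let the kicker play Low with probability p. Expected payoff against Left: 1p + (-8)(1−p) = 9p − 8; against Right: (-4)p + (-3)(1−p) = −p − 3.
Setting these equal: 9p − 8 = −p − 3 ⇒ 10p = 5 ⇒ p = 1/2, and the value is (9)·(1/2) − 8 = -7/2.
For the keeper: with q = P(Left), equating Low's and High's payoffs gives 5q − 4 = −5q − 3 ⇒ q = 1/10.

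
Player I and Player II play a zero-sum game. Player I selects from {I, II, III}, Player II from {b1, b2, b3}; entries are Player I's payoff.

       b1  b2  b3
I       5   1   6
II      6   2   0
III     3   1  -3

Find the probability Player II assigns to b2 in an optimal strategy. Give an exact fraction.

6/7

Row minima: I → 1, II → 0, III → -3; maximin = 1.
Column maxima: b1 → 6, b2 → 2, b3 → 6; minimax = 2.
1 ≠ 2, so there is no saddle point; optimal play is mixed.
III is strictly dominated by II, so Player I never plays it.
b1 is strictly dominated by b2 (it gives Player I strictly more in every row), so Player II never plays it.
On the remaining 2×2 (I, II vs b2, b3):
Let Player I play I with probability p. Expected payoff against b2: 1p + 2(1−p) = −p + 2; against b3: 6p + 0(1−p) = 6p.
Setting these equal: −p + 2 = 6p ⇒ −7p = -2 ⇒ p = 2/7, and the value is (-1)·(2/7) + 2 = 12/7.
For Player II: with q = P(b2), equating I's and II's payoffs gives −5q + 6 = 2q ⇒ q = 6/7.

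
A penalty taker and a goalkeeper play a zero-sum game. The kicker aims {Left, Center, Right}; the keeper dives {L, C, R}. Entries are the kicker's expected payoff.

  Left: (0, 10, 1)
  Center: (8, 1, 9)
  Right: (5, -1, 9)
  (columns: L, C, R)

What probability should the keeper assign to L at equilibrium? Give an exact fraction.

Row minima: Left → 0, Center → 1, Right → -1; maximin = 1.
Column maxima: L → 8, C → 10, R → 9; minimax = 8.
1 ≠ 8, so there is no saddle point; optimal play is mixed.
R is strictly dominated by L (it gives the kicker strictly more in every row), so the keeper never plays it.
With R eliminated, Right is strictly dominated by Center (Center gives the kicker strictly more in every remaining column), so the kicker never plays it.
On the remaining 2×2 (Left, Center vs L, C):
Let the kicker play Left with probability p. Expected payoff against L: 0p + 8(1−p) = −8p + 8; against C: 10p + 1(1−p) = 9p + 1.
Setting these equal: −8p + 8 = 9p + 1 ⇒ −17p = -7 ⇒ p = 7/17, and the value is (-8)·(7/17) + 8 = 80/17.
For the keeper: with q = P(L), equating Left's and Center's payoffs gives −10q + 10 = 7q + 1 ⇒ q = 9/17.

9/17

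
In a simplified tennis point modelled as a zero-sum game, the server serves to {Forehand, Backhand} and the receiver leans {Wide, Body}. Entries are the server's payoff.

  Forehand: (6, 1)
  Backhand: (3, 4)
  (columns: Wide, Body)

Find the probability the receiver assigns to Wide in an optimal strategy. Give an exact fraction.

Row minima: Forehand → 1, Backhand → 3; maximin = 3.
Column maxima: Wide → 6, Body → 4; minimax = 4.
3 ≠ 4, so there is no saddle point; optimal play is mixed.
Let the server play Forehand with probability p. Expected payoff against Wide: 6p + 3(1−p) = 3p + 3; against Body: 1p + 4(1−p) = −3p + 4.
Setting these equal: 3p + 3 = −3p + 4 ⇒ 6p = 1 ⇒ p = 1/6, and the value is (3)·(1/6) + 3 = 7/2.
For the receiver: with q = P(Wide), equating Forehand's and Backhand's payoffs gives 5q + 1 = −q + 4 ⇒ q = 1/2.

1/2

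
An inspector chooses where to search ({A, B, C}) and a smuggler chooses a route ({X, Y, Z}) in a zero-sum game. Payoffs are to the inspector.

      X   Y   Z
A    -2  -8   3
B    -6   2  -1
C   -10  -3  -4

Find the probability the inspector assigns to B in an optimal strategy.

Row minima: A → -8, B → -6, C → -10; maximin = -6.
Column maxima: X → -2, Y → 2, Z → 3; minimax = -2.
-6 ≠ -2, so there is no saddle point; optimal play is mixed.
C is strictly dominated by B, so the inspector never plays it.
Z is strictly dominated by X (it gives the inspector strictly more in every row), so the smuggler never plays it.
On the remaining 2×2 (A, B vs X, Y):
Let the inspector play A with probability p. Expected payoff against X: (-2)p + (-6)(1−p) = 4p − 6; against Y: (-8)p + 2(1−p) = −10p + 2.
Setting these equal: 4p − 6 = −10p + 2 ⇒ 14p = 8 ⇒ p = 4/7, and the value is (4)·(4/7) − 6 = -26/7.
For the smuggler: with q = P(X), equating A's and B's payoffs gives 6q − 8 = −8q + 2 ⇒ q = 5/7.

3/7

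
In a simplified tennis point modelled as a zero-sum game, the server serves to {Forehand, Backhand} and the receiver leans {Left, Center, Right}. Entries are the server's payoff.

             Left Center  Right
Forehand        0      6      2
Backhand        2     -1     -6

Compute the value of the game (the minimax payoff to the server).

Row minima: Forehand → 0, Backhand → -6; maximin = 0.
Column maxima: Left → 2, Center → 6, Right → 2; minimax = 2.
0 ≠ 2, so there is no saddle point; optimal play is mixed.
Center is strictly dominated by Right (it gives the server strictly more in every row), so the receiver never plays it.
On the remaining 2×2 (Forehand, Backhand vs Left, Right):
Let the server play Forehand with probability p. Expected payoff against Left: 0p + 2(1−p) = −2p + 2; against Right: 2p + (-6)(1−p) = 8p − 6.
Setting these equal: −2p + 2 = 8p − 6 ⇒ −10p = -8 ⇒ p = 4/5, and the value is (-2)·(4/5) + 2 = 2/5.
For the receiver: with q = P(Left), equating Forehand's and Backhand's payoffs gives −2q + 2 = 8q − 6 ⇒ q = 4/5.

2/5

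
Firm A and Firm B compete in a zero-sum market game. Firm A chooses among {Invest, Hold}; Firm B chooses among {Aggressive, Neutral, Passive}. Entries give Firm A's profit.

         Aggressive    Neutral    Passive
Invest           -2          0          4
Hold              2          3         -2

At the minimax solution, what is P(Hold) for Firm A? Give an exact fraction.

3/5

Row minima: Invest → -2, Hold → -2; maximin = -2.
Column maxima: Aggressive → 2, Neutral → 3, Passive → 4; minimax = 2.
-2 ≠ 2, so there is no saddle point; optimal play is mixed.
Neutral is strictly dominated by Aggressive (it gives Firm A strictly more in every row), so Firm B never plays it.
On the remaining 2×2 (Invest, Hold vs Aggressive, Passive):
Let Firm A play Invest with probability p. Expected payoff against Aggressive: (-2)p + 2(1−p) = −4p + 2; against Passive: 4p + (-2)(1−p) = 6p − 2.
Setting these equal: −4p + 2 = 6p − 2 ⇒ −10p = -4 ⇒ p = 2/5, and the value is (-4)·(2/5) + 2 = 2/5.
For Firm B: with q = P(Aggressive), equating Invest's and Hold's payoffs gives −6q + 4 = 4q − 2 ⇒ q = 3/5.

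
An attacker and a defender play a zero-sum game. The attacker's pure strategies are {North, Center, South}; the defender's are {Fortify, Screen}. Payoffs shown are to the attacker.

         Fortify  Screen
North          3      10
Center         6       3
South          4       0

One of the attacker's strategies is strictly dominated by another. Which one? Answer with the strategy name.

Center gives a strictly higher payoff than South against every column: 6 > 4, 3 > 0.
So South is strictly dominated and the attacker never plays it.

South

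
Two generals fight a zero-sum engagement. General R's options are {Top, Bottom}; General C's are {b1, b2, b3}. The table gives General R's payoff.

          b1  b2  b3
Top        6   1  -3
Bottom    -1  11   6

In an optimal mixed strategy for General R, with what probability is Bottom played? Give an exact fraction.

Row minima: Top → -3, Bottom → -1; maximin = -1.
Column maxima: b1 → 6, b2 → 11, b3 → 6; minimax = 6.
-1 ≠ 6, so there is no saddle point; optimal play is mixed.
b2 is strictly dominated by b3 (it gives General R strictly more in every row), so General C never plays it.
On the remaining 2×2 (Top, Bottom vs b1, b3):
Let General R play Top with probability p. Expected payoff against b1: 6p + (-1)(1−p) = 7p − 1; against b3: (-3)p + 6(1−p) = −9p + 6.
Setting these equal: 7p − 1 = −9p + 6 ⇒ 16p = 7 ⇒ p = 7/16, and the value is (7)·(7/16) − 1 = 33/16.
For General C: with q = P(b1), equating Top's and Bottom's payoffs gives 9q − 3 = −7q + 6 ⇒ q = 9/16.

9/16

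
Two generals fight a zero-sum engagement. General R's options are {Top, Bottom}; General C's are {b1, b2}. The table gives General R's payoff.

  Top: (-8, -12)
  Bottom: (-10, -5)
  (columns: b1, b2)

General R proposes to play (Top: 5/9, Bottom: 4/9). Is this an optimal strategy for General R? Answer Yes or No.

Yes

Against b1 this mix gives (5/9)·(-8) + (4/9)·(-10) = -80/9.
Against b2 this mix gives (5/9)·(-12) + (4/9)·(-5) = -80/9.
All of General C's active replies (b1, b2) yield -80/9, and no column does worse for General R. The mix makes General C indifferent and guarantees -80/9, so it is optimal.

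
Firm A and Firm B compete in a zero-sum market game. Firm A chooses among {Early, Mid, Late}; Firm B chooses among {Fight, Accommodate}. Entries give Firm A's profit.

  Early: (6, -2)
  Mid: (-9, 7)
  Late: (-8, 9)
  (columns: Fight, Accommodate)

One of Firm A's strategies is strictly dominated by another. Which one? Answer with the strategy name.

Mid

Late gives a strictly higher payoff than Mid against every column: -8 > -9, 9 > 7.
So Mid is strictly dominated and Firm A never plays it.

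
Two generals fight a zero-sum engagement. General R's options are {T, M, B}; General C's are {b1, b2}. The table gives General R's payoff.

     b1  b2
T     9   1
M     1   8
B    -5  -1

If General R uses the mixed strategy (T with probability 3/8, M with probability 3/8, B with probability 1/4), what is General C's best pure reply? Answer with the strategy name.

b1

If General C plays b1, General R's expected payoff is (3/8)·9 + (3/8)·1 + (1/4)·(-5) = 5/2.
If General C plays b2, General R's expected payoff is (3/8)·1 + (3/8)·8 + (1/4)·(-1) = 25/8.
General C minimizes General R's payoff; the smallest is 5/2, so the best response is b1.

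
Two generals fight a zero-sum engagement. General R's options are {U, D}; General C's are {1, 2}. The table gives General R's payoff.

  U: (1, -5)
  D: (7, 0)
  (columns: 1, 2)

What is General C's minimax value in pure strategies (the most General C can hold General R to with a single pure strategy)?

0

Column maxima: 1 → 7, 2 → 0.
The smallest of these is 0.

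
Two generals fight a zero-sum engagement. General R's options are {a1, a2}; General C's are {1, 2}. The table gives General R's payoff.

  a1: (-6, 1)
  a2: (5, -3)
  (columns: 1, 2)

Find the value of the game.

Row minima: a1 → -6, a2 → -3; maximin = -3.
Column maxima: 1 → 5, 2 → 1; minimax = 1.
-3 ≠ 1, so there is no saddle point; optimal play is mixed.
Let General R play a1 with probability p. Expected payoff against 1: (-6)p + 5(1−p) = −11p + 5; against 2: 1p + (-3)(1−p) = 4p − 3.
Setting these equal: −11p + 5 = 4p − 3 ⇒ −15p = -8 ⇒ p = 8/15, and the value is (-11)·(8/15) + 5 = -13/15.
For General C: with q = P(1), equating a1's and a2's payoffs gives −7q + 1 = 8q − 3 ⇒ q = 4/15.

-13/15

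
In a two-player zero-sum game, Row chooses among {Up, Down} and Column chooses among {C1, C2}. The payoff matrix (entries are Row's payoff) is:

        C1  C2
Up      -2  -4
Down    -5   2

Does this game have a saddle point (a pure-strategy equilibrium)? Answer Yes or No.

Row minima: Up → -4, Down → -5; maximin = -4.
Column maxima: C1 → -2, C2 → 2; minimax = -2.
-4 ≠ -2, so no pure-strategy equilibrium exists.

No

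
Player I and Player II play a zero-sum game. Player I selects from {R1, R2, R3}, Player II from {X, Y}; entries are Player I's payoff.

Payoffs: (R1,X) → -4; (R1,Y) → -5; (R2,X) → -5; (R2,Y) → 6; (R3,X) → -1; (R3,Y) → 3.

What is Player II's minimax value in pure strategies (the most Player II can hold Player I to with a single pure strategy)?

Column maxima: X → -1, Y → 6.
The smallest of these is -1.

-1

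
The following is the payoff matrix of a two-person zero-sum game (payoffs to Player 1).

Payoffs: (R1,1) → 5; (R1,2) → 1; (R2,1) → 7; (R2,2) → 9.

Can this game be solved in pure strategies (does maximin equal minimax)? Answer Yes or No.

Yes

Row minima: R1 → 1, R2 → 7; maximin = 7.
Column maxima: 1 → 7, 2 → 9; minimax = 7.
maximin = minimax = 7, so a saddle point exists.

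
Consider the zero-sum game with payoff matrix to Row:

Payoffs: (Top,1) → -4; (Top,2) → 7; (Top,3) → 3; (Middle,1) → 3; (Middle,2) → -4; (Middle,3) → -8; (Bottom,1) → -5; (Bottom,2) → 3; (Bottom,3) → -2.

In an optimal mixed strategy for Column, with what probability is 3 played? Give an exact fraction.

7/18

Row minima: Top → -4, Middle → -8, Bottom → -5; maximin = -4.
Column maxima: 1 → 3, 2 → 7, 3 → 3; minimax = 3.
-4 ≠ 3, so there is no saddle point; optimal play is mixed.
Bottom is strictly dominated by Top, so Row never plays it.
2 is strictly dominated by 3 (it gives Row strictly more in every row), so Column never plays it.
On the remaining 2×2 (Top, Middle vs 1, 3):
Let Row play Top with probability p. Expected payoff against 1: (-4)p + 3(1−p) = −7p + 3; against 3: 3p + (-8)(1−p) = 11p − 8.
Setting these equal: −7p + 3 = 11p − 8 ⇒ −18p = -11 ⇒ p = 11/18, and the value is (-7)·(11/18) + 3 = -23/18.
For Column: with q = P(1), equating Top's and Middle's payoffs gives −7q + 3 = 11q − 8 ⇒ q = 11/18.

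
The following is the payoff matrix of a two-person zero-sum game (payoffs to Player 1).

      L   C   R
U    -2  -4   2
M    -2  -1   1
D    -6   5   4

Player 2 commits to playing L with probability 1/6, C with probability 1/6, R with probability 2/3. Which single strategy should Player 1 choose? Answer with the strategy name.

D

Expected payoff of U: (1/6)·(-2) + (1/6)·(-4) + (2/3)·2 = 1/3.
Expected payoff of M: (1/6)·(-2) + (1/6)·(-1) + (2/3)·1 = 1/6.
Expected payoff of D: (1/6)·(-6) + (1/6)·5 + (2/3)·4 = 5/2.
The largest is 5/2, so Player 1's best response is D.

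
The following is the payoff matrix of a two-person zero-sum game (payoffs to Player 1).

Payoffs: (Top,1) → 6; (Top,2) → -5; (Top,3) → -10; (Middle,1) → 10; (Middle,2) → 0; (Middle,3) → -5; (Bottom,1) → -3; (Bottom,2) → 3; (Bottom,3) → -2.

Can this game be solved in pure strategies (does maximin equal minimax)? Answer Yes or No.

No

Row minima: Top → -10, Middle → -5, Bottom → -3; maximin = -3.
Column maxima: 1 → 10, 2 → 3, 3 → -2; minimax = -2.
-3 ≠ -2, so no pure-strategy equilibrium exists.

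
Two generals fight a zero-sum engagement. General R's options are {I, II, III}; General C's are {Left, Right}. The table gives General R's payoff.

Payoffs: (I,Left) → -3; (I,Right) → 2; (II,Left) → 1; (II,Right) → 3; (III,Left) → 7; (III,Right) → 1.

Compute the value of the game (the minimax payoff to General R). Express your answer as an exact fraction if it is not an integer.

5/2

Row minima: I → -3, II → 1, III → 1; maximin = 1.
Column maxima: Left → 7, Right → 3; minimax = 3.
1 ≠ 3, so there is no saddle point; optimal play is mixed.
I is strictly dominated by II, so General R never plays it.
On the remaining 2×2 (II, III vs Left, Right):
Let General R play II with probability p. Expected payoff against Left: 1p + 7(1−p) = −6p + 7; against Right: 3p + 1(1−p) = 2p + 1.
Setting these equal: −6p + 7 = 2p + 1 ⇒ −8p = -6 ⇒ p = 3/4, and the value is (-6)·(3/4) + 7 = 5/2.
For General C: with q = P(Left), equating II's and III's payoffs gives −2q + 3 = 6q + 1 ⇒ q = 1/4.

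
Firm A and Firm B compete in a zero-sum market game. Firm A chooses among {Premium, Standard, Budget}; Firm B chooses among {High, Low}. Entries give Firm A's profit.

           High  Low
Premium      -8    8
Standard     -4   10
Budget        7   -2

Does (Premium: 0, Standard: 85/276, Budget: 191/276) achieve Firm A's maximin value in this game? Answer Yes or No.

Against High this mix gives (85/276)·(-4) + (191/276)·7 = 997/276.
Against Low this mix gives (85/276)·10 + (191/276)·(-2) = 39/23.
Firm B will play Low, holding Firm A to 39/23. Shifting weight toward the row that does better against Low would raise this floor (the equalizing mix achieves 62/23 against both Low and High), so the proposed strategy is not optimal.

No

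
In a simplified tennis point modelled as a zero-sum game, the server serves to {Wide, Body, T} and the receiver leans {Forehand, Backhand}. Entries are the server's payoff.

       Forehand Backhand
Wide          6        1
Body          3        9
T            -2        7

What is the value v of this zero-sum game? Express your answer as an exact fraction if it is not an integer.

51/11

Row minima: Wide → 1, Body → 3, T → -2; maximin = 3.
Column maxima: Forehand → 6, Backhand → 9; minimax = 6.
3 ≠ 6, so there is no saddle point; optimal play is mixed.
T is strictly dominated by Body, so the server never plays it.
On the remaining 2×2 (Wide, Body vs Forehand, Backhand):
Let the server play Wide with probability p. Expected payoff against Forehand: 6p + 3(1−p) = 3p + 3; against Backhand: 1p + 9(1−p) = −8p + 9.
Setting these equal: 3p + 3 = −8p + 9 ⇒ 11p = 6 ⇒ p = 6/11, and the value is (3)·(6/11) + 3 = 51/11.
For the receiver: with q = P(Forehand), equating Wide's and Body's payoffs gives 5q + 1 = −6q + 9 ⇒ q = 8/11.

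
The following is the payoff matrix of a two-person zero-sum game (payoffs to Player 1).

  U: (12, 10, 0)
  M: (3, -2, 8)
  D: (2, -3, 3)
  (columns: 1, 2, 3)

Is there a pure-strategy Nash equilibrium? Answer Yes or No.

Row minima: U → 0, M → -2, D → -3; maximin = 0.
Column maxima: 1 → 12, 2 → 10, 3 → 8; minimax = 8.
0 ≠ 8, so no pure-strategy equilibrium exists.

No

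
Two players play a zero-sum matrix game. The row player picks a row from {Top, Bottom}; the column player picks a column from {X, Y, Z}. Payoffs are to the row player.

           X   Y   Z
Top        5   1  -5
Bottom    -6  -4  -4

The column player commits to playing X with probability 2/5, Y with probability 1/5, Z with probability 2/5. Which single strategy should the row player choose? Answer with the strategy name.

Expected payoff of Top: (2/5)·5 + (1/5)·1 + (2/5)·(-5) = 1/5.
Expected payoff of Bottom: (2/5)·(-6) + (1/5)·(-4) + (2/5)·(-4) = -24/5.
The largest is 1/5, so the row player's best response is Top.

Top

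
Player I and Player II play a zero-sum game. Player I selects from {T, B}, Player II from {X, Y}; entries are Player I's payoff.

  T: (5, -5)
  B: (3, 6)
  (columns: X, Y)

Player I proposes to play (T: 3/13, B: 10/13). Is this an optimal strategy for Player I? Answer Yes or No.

Against X this mix gives (3/13)·5 + (10/13)·3 = 45/13.
Against Y this mix gives (3/13)·(-5) + (10/13)·6 = 45/13.
All of Player II's active replies (X, Y) yield 45/13, and no column does worse for Player I. The mix makes Player II indifferent and guarantees 45/13, so it is optimal.

Yes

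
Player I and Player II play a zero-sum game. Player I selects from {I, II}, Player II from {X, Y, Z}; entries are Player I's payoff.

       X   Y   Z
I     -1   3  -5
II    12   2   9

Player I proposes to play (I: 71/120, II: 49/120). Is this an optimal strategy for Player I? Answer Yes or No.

Against X this mix gives (71/120)·(-1) + (49/120)·12 = 517/120.
Against Y this mix gives (71/120)·3 + (49/120)·2 = 311/120.
Against Z this mix gives (71/120)·(-5) + (49/120)·9 = 43/60.
Player II will play Z, holding Player I to 43/60. Shifting weight toward the row that does better against Z would raise this floor (the equalizing mix achieves 37/15 against both Z and Y), so the proposed strategy is not optimal.

No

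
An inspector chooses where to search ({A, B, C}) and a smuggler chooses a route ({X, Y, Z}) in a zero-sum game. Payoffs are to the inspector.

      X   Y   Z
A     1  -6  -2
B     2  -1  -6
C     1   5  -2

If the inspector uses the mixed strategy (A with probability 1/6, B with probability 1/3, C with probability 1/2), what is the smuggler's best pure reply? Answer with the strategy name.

If the smuggler plays X, the inspector's expected payoff is (1/6)·1 + (1/3)·2 + (1/2)·1 = 4/3.
If the smuggler plays Y, the inspector's expected payoff is (1/6)·(-6) + (1/3)·(-1) + (1/2)·5 = 7/6.
If the smuggler plays Z, the inspector's expected payoff is (1/6)·(-2) + (1/3)·(-6) + (1/2)·(-2) = -10/3.
The smuggler minimizes the inspector's payoff; the smallest is -10/3, so the best response is Z.

Z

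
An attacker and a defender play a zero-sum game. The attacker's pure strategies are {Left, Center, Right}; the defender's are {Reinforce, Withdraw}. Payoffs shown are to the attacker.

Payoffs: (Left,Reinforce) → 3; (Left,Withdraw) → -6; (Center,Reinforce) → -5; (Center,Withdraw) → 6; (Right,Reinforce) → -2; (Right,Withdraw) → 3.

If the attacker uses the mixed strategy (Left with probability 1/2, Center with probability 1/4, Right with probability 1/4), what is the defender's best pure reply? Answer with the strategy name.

If the defender plays Reinforce, the attacker's expected payoff is (1/2)·3 + (1/4)·(-5) + (1/4)·(-2) = -1/4.
If the defender plays Withdraw, the attacker's expected payoff is (1/2)·(-6) + (1/4)·6 + (1/4)·3 = -3/4.
The defender minimizes the attacker's payoff; the smallest is -3/4, so the best response is Withdraw.

Withdraw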